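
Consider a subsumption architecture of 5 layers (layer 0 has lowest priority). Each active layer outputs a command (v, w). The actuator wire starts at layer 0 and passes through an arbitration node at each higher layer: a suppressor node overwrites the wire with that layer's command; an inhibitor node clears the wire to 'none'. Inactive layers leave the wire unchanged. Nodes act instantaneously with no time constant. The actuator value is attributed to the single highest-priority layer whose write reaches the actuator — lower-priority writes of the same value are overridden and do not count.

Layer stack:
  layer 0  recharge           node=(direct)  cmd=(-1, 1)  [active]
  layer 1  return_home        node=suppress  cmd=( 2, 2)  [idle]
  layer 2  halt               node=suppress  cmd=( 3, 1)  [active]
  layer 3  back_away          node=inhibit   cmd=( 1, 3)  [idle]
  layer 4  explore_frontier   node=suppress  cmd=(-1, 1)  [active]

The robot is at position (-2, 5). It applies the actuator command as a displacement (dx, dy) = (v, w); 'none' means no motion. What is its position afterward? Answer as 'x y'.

[0] recharge on; wire := (-1, 1)
[1] return_home off; pass (-1, 1)
[2] halt on (suppress); wire := (3, 1)
[3] back_away off; pass (3, 1)
[4] explore_frontier on (suppress); wire := (-1, 1)
output (-1, 1)
position: (-2, 5) + (-1, 1) = (-3, 6)

-3 6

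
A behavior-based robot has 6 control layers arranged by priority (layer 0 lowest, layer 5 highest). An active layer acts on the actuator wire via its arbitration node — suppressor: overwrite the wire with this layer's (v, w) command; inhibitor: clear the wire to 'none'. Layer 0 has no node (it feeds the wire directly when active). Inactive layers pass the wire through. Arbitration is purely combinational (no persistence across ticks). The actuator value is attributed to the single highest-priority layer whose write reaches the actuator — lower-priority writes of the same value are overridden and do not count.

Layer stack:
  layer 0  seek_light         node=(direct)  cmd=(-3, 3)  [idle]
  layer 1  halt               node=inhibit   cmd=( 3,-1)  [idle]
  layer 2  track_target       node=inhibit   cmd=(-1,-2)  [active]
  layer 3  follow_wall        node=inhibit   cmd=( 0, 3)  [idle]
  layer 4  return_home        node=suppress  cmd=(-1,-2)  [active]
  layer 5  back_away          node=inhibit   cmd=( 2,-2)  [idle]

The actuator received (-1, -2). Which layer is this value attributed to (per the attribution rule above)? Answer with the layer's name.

L0 seek_light: idle → wire = none
L1 halt: idle → wire stays none
L2 track_target: active, inhibitor → wire = none
L3 follow_wall: idle → wire stays none
L4 return_home: active, suppressor → wire = (-1, -2)
L5 back_away: idle → wire stays (-1, -2)
actuator = (-1, -2)
last writer: layer 4 = return_home

return_home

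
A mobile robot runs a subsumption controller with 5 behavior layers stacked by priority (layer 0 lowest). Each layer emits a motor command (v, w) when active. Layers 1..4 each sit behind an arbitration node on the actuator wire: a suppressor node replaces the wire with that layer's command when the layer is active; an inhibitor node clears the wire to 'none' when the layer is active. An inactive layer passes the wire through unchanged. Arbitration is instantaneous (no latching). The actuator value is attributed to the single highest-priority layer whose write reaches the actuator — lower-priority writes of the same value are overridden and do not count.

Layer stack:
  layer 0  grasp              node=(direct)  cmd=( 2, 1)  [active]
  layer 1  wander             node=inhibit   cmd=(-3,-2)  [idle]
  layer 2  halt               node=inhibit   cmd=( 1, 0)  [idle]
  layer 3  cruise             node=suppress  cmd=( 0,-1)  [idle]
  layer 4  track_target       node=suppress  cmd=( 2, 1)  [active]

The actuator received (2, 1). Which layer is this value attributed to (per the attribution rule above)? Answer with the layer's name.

track_target

L0 grasp: active, feeds wire = (2, 1)
L1 wander: idle → wire stays (2, 1)
L2 halt: idle → wire stays (2, 1)
L3 cruise: idle → wire stays (2, 1)
L4 track_target: active, suppressor → wire = (2, 1)
actuator = (2, 1)
last writer: layer 4 = track_target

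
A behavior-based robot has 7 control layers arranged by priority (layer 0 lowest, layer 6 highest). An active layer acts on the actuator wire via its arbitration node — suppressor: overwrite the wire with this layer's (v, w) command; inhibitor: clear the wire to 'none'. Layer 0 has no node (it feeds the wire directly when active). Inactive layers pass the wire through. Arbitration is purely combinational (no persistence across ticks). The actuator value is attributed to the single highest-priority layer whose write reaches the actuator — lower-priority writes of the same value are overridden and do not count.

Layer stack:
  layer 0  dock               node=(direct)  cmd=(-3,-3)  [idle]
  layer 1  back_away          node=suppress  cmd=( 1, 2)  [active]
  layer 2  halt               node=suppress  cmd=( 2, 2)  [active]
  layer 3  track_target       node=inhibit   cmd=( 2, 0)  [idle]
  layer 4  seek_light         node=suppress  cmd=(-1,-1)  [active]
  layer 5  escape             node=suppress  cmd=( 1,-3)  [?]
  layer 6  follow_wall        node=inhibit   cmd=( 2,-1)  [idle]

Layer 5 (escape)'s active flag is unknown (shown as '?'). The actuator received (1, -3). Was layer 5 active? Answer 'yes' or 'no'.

yes

If layer 5 is active=yes:
  actuator would be (1, -3)
If layer 5 is active=no:
  actuator would be (-1, -1)
Observed (1, -3), so layer 5 was active.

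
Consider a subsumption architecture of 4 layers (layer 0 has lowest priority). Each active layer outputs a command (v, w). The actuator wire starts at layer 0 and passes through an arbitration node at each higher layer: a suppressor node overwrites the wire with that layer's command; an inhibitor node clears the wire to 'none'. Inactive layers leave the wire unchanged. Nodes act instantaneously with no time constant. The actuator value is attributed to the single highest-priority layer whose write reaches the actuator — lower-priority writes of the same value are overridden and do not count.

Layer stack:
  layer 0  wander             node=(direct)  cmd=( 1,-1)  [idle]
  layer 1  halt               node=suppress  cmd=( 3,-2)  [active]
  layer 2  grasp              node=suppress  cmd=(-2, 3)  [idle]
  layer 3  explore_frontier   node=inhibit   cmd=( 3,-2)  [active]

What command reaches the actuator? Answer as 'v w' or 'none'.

none

[0] wander off; wire := none
[1] halt on (suppress); wire := (3, -2)
[2] grasp off; pass (3, -2)
[3] explore_frontier on (inhibit); wire := none
output none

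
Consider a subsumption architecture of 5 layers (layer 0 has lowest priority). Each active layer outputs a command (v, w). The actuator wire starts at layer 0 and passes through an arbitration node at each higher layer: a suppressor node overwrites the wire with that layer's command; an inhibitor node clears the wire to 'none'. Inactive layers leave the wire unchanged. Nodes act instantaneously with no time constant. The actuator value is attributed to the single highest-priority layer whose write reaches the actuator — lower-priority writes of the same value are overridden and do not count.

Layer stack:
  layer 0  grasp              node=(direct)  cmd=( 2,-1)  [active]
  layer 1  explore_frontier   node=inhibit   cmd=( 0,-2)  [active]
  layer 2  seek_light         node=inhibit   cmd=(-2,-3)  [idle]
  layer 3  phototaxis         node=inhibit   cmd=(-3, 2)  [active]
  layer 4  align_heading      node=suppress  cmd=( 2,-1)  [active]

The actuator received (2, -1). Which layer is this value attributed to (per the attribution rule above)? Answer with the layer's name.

[0] grasp on; wire := (2, -1)
[1] explore_frontier on (inhibit); wire := none
[2] seek_light off; pass none
[3] phototaxis on (inhibit); wire := none
[4] align_heading on (suppress); wire := (2, -1)
output (2, -1)
last writer: layer 4 = align_heading

align_heading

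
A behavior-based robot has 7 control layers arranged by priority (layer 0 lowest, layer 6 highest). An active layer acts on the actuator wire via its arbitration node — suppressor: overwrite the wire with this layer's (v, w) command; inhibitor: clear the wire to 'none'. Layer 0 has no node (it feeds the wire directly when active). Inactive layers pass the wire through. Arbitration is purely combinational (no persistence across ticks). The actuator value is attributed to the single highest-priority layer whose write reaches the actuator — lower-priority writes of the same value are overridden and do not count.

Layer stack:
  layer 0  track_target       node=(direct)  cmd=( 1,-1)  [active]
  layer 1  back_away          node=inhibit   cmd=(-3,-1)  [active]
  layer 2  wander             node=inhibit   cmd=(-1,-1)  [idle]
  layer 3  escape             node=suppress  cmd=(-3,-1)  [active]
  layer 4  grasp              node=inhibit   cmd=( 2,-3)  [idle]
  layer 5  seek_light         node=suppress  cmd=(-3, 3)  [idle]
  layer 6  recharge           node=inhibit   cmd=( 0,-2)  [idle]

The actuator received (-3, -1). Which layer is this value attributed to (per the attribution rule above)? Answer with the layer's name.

L0 track_target: active, feeds wire = (1, -1)
L1 back_away: active, inhibitor → wire = none
L2 wander: idle → wire stays none
L3 escape: active, suppressor → wire = (-3, -1)
L4 grasp: idle → wire stays (-3, -1)
L5 seek_light: idle → wire stays (-3, -1)
L6 recharge: idle → wire stays (-3, -1)
actuator = (-3, -1)
last writer: layer 3 = escape

escape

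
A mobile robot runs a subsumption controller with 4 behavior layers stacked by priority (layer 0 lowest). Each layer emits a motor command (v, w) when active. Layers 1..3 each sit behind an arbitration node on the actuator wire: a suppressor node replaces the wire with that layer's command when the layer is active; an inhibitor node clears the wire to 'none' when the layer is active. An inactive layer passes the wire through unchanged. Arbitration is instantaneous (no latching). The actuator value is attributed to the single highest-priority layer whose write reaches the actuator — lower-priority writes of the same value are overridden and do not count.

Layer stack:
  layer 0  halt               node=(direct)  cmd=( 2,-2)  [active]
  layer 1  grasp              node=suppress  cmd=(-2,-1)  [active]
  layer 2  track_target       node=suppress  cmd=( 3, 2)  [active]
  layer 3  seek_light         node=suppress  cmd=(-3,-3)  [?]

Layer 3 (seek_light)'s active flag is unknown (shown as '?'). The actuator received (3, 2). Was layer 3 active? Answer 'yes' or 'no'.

If layer 3 is active=yes:
  actuator would be (-3, -3)
If layer 3 is active=no:
  actuator would be (3, 2)
Observed (3, 2), so layer 3 was idle.

no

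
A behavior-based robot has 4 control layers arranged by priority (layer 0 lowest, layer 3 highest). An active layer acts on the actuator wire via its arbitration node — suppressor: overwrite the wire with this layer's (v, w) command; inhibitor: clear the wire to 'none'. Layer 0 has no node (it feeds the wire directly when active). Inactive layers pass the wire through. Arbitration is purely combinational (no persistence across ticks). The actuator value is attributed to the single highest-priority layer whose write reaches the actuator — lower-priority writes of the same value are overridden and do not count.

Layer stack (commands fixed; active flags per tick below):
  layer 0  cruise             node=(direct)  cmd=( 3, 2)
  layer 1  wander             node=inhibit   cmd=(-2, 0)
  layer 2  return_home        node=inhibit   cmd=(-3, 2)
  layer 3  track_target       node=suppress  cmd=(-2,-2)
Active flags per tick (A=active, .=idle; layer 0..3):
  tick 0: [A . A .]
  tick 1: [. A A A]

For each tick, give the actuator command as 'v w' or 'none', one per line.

none
-2 -2

tick 0:
  L0 cruise: active, feeds wire = (3, 2)
  L1 wander: idle → wire stays (3, 2)
  L2 return_home: active, inhibitor → wire = none
  L3 track_target: idle → wire stays none
  actuator = none
tick 1:
  L0 cruise: idle → wire = none
  L1 wander: active, inhibitor → wire = none
  L2 return_home: active, inhibitor → wire = none
  L3 track_target: active, suppressor → wire = (-2, -2)
  actuator = (-2, -2)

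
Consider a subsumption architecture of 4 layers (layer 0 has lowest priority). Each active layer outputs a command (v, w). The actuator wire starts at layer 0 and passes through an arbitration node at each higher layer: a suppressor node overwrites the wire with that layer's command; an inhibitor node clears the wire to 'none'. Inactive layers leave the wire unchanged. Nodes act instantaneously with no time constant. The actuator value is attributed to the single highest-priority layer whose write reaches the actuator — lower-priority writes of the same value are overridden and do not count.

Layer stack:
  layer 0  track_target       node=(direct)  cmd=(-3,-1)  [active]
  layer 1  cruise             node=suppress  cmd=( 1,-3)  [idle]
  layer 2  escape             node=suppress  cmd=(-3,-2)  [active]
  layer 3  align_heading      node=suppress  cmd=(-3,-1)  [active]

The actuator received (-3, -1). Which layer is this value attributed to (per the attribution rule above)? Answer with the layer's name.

align_heading

[0] track_target on; wire := (-3, -1)
[1] cruise off; pass (-3, -1)
[2] escape on (suppress); wire := (-3, -2)
[3] align_heading on (suppress); wire := (-3, -1)
output (-3, -1)
last writer: layer 3 = align_heading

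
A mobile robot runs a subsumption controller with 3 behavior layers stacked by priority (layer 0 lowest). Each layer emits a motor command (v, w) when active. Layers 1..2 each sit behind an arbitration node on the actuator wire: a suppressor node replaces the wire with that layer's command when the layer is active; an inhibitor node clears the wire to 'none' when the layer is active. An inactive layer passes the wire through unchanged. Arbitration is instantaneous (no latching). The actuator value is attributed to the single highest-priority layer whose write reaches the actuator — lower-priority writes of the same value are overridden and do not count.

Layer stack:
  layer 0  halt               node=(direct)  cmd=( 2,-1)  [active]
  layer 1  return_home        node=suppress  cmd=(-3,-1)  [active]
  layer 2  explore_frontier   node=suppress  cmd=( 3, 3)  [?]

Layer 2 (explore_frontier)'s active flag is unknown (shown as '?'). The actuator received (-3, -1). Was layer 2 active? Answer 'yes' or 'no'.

no

If layer 2 is active=yes:
  actuator would be (3, 3)
If layer 2 is active=no:
  actuator would be (-3, -1)
Observed (-3, -1), so layer 2 was idle.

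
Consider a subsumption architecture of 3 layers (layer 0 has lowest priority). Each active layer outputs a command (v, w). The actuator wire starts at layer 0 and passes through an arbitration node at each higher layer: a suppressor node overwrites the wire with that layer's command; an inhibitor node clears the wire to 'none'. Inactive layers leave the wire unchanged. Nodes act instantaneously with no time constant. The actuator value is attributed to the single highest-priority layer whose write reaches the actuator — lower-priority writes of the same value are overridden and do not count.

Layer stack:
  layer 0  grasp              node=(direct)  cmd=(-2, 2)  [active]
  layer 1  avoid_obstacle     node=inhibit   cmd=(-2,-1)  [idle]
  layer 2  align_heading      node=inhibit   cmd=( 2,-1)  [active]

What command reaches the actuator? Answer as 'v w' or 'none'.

none

[0] grasp on; wire := (-2, 2)
[1] avoid_obstacle off; pass (-2, 2)
[2] align_heading on (inhibit); wire := none
output none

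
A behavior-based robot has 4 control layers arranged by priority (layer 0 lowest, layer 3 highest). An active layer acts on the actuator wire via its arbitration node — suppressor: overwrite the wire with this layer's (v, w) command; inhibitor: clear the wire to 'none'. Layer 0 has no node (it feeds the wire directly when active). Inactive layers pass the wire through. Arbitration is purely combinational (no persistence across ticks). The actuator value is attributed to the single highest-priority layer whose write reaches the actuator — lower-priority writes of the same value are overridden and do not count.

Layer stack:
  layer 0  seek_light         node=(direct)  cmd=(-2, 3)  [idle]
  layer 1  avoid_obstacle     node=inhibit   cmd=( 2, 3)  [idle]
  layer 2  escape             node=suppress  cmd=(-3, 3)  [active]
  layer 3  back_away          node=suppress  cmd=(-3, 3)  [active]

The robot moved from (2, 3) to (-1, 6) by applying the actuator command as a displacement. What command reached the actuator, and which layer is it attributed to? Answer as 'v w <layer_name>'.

-3 3 back_away

displacement = (-1, 6) − (2, 3) = (-3, 3)
L0 seek_light: idle → wire = none
L1 avoid_obstacle: idle → wire stays none
L2 escape: active, suppressor → wire = (-3, 3)
L3 back_away: active, suppressor → wire = (-3, 3)
actuator = (-3, 3) — from layer 3 (back_away)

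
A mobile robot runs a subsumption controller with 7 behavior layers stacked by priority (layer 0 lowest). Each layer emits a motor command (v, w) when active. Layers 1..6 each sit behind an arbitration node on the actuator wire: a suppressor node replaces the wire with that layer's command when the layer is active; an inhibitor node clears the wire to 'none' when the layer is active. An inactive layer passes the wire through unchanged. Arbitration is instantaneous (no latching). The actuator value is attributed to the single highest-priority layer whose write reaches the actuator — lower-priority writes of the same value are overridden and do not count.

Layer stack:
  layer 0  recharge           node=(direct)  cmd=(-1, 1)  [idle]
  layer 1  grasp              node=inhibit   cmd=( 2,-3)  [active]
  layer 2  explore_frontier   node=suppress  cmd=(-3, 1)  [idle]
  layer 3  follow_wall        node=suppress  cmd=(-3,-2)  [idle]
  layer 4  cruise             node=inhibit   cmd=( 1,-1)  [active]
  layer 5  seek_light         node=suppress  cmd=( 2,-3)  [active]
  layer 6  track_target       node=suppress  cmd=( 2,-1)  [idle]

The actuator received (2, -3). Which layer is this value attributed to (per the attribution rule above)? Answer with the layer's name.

L0 recharge: idle → wire = none
L1 grasp: active, inhibitor → wire = none
L2 explore_frontier: idle → wire stays none
L3 follow_wall: idle → wire stays none
L4 cruise: active, inhibitor → wire = none
L5 seek_light: active, suppressor → wire = (2, -3)
L6 track_target: idle → wire stays (2, -3)
actuator = (2, -3)
last writer: layer 5 = seek_light

seek_light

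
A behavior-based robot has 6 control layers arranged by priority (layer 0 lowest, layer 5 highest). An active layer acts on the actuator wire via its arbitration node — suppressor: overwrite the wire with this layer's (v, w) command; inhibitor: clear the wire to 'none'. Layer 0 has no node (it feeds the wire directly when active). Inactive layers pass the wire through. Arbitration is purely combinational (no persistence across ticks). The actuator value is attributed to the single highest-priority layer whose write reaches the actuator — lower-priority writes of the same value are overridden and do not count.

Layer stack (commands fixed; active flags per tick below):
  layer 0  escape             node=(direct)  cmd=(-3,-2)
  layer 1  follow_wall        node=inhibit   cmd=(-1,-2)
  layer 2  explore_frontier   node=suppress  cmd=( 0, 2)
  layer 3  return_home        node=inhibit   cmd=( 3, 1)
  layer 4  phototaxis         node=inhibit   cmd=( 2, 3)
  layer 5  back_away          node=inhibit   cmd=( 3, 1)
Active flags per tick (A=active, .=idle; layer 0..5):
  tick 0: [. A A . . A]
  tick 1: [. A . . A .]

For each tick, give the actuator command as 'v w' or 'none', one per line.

tick 0:
  layer 0 (escape) idle — none
  layer 1 (follow_wall) active — inhibits: none
  layer 2 (explore_frontier) active — suppresses: (0, 2)
  layer 3 (return_home) idle — unchanged: (0, 2)
  layer 4 (phototaxis) idle — unchanged: (0, 2)
  layer 5 (back_away) active — inhibits: none
  → actuator none
tick 1:
  layer 0 (escape) idle — none
  layer 1 (follow_wall) active — inhibits: none
  layer 2 (explore_frontier) idle — unchanged: none
  layer 3 (return_home) idle — unchanged: none
  layer 4 (phototaxis) active — inhibits: none
  layer 5 (back_away) idle — unchanged: none
  → actuator none

none
none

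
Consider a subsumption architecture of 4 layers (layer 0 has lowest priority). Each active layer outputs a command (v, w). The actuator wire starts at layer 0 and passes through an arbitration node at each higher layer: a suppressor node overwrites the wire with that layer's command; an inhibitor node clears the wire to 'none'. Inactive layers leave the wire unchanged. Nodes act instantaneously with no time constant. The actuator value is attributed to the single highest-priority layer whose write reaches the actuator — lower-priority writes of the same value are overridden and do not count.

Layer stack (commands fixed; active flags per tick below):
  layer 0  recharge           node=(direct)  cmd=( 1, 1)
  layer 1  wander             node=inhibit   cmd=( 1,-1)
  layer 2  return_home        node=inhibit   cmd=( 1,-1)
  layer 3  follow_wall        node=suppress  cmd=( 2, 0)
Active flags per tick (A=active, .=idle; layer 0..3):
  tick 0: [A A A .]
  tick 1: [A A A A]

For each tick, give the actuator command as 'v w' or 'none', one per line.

none
2 0

tick 0:
  L0 recharge: active, feeds wire = (1, 1)
  L1 wander: active, inhibitor → wire = none
  L2 return_home: active, inhibitor → wire = none
  L3 follow_wall: idle → wire stays none
  actuator = none
tick 1:
  L0 recharge: active, feeds wire = (1, 1)
  L1 wander: active, inhibitor → wire = none
  L2 return_home: active, inhibitor → wire = none
  L3 follow_wall: active, suppressor → wire = (2, 0)
  actuator = (2, 0)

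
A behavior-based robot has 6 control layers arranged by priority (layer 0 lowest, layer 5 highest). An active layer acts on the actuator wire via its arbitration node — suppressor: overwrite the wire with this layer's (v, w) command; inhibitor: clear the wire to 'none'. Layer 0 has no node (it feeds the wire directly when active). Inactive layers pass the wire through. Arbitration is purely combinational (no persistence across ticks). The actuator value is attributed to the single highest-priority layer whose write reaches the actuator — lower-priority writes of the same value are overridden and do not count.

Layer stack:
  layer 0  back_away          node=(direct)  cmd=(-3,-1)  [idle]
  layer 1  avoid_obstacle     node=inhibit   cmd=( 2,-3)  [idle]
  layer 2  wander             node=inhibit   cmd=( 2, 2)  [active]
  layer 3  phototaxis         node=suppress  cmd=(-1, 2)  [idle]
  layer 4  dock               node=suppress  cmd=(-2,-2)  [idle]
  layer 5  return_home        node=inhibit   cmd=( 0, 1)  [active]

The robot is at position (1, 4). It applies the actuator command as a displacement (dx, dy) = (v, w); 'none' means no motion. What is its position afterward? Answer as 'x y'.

L0 back_away: idle → wire = none
L1 avoid_obstacle: idle → wire stays none
L2 wander: active, inhibitor → wire = none
L3 phototaxis: idle → wire stays none
L4 dock: idle → wire stays none
L5 return_home: active, inhibitor → wire = none
actuator = none
position: (1, 4) + none = (1, 4)

1 4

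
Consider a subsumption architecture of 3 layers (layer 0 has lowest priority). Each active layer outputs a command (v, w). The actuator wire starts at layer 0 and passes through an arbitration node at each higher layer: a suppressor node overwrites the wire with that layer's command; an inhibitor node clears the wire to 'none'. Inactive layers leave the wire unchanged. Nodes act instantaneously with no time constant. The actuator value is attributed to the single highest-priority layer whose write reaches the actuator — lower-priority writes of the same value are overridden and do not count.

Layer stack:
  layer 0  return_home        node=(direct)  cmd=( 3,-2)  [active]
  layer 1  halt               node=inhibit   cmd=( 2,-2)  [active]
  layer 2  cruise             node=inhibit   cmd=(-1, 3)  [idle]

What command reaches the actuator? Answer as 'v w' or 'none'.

none

[0] return_home on; wire := (3, -2)
[1] halt on (inhibit); wire := none
[2] cruise off; pass none
output none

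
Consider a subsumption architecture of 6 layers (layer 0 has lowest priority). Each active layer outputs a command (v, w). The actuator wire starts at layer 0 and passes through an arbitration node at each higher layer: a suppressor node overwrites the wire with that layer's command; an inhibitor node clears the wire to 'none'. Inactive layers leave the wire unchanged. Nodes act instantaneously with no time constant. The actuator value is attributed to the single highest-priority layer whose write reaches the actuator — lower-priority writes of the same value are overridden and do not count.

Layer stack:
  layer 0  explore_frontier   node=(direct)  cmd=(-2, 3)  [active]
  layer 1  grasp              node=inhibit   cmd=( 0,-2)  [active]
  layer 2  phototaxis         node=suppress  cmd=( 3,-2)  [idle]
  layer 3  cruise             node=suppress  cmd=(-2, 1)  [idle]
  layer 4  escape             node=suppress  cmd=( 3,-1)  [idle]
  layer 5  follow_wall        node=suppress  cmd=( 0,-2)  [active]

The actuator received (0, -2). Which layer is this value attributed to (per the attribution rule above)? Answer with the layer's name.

L0 explore_frontier: active, feeds wire = (-2, 3)
L1 grasp: active, inhibitor → wire = none
L2 phototaxis: idle → wire stays none
L3 cruise: idle → wire stays none
L4 escape: idle → wire stays none
L5 follow_wall: active, suppressor → wire = (0, -2)
actuator = (0, -2)
last writer: layer 5 = follow_wall

follow_wall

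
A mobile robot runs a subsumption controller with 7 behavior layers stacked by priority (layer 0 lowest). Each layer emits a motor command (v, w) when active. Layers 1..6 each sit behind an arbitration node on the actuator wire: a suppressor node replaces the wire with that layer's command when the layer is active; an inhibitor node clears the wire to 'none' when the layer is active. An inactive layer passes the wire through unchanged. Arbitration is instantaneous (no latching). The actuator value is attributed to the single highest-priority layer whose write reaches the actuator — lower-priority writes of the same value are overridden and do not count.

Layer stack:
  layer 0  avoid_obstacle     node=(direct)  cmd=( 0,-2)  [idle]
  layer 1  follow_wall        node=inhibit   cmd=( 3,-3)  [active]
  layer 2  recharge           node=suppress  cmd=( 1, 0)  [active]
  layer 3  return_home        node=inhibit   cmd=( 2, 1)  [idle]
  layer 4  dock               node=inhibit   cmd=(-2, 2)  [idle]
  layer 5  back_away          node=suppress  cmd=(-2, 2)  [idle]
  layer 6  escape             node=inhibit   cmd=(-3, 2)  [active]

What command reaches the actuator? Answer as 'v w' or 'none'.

L0 avoid_obstacle: idle → wire = none
L1 follow_wall: active, inhibitor → wire = none
L2 recharge: active, suppressor → wire = (1, 0)
L3 return_home: idle → wire stays (1, 0)
L4 dock: idle → wire stays (1, 0)
L5 back_away: idle → wire stays (1, 0)
L6 escape: active, inhibitor → wire = none
actuator = none

none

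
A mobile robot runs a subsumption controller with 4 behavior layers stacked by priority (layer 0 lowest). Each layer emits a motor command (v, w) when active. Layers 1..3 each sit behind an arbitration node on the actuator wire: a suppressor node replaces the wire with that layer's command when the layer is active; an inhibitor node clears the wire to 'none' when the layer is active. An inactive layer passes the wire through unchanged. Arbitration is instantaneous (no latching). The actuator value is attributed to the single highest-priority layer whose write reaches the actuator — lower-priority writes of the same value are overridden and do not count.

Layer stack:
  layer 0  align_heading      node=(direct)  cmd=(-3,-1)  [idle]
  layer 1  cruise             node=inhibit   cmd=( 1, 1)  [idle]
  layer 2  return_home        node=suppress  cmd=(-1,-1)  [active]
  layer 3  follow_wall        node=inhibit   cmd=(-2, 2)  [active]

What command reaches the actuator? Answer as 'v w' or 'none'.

none

[0] align_heading off; wire := none
[1] cruise off; pass none
[2] return_home on (suppress); wire := (-1, -1)
[3] follow_wall on (inhibit); wire := none
output none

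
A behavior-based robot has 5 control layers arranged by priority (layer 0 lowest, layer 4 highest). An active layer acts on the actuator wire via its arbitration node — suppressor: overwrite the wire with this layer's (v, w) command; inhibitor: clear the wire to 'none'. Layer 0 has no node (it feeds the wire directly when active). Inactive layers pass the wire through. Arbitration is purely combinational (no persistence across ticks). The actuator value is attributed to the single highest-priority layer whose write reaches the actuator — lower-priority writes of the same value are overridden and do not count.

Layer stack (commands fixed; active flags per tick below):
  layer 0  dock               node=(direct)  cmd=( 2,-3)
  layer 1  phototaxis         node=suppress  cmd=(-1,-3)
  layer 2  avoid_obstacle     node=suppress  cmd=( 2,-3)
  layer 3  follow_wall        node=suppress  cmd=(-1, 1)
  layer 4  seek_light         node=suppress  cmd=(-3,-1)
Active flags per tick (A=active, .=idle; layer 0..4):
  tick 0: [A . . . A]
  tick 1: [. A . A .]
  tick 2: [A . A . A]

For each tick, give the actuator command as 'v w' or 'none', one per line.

tick 0:
  L0 dock: active, feeds wire = (2, -3)
  L1 phototaxis: idle → wire stays (2, -3)
  L2 avoid_obstacle: idle → wire stays (2, -3)
  L3 follow_wall: idle → wire stays (2, -3)
  L4 seek_light: active, suppressor → wire = (-3, -1)
  actuator = (-3, -1)
tick 1:
  L0 dock: idle → wire = none
  L1 phototaxis: active, suppressor → wire = (-1, -3)
  L2 avoid_obstacle: idle → wire stays (-1, -3)
  L3 follow_wall: active, suppressor → wire = (-1, 1)
  L4 seek_light: idle → wire stays (-1, 1)
  actuator = (-1, 1)
tick 2:
  L0 dock: active, feeds wire = (2, -3)
  L1 phototaxis: idle → wire stays (2, -3)
  L2 avoid_obstacle: active, suppressor → wire = (2, -3)
  L3 follow_wall: idle → wire stays (2, -3)
  L4 seek_light: active, suppressor → wire = (-3, -1)
  actuator = (-3, -1)

-3 -1
-1 1
-3 -1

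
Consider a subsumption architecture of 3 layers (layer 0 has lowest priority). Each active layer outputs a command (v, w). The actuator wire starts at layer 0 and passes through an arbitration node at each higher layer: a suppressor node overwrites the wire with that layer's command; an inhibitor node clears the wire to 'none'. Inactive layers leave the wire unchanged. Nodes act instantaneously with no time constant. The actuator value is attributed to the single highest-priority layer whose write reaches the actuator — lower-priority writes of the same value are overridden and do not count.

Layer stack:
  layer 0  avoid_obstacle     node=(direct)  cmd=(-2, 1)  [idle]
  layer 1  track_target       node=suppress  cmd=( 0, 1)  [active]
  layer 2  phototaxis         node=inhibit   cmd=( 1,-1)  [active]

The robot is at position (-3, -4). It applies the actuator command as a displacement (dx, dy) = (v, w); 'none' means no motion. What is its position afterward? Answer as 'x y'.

-3 -4

L0 avoid_obstacle: idle → wire = none
L1 track_target: active, suppressor → wire = (0, 1)
L2 phototaxis: active, inhibitor → wire = none
actuator = none
position: (-3, -4) + none = (-3, -4)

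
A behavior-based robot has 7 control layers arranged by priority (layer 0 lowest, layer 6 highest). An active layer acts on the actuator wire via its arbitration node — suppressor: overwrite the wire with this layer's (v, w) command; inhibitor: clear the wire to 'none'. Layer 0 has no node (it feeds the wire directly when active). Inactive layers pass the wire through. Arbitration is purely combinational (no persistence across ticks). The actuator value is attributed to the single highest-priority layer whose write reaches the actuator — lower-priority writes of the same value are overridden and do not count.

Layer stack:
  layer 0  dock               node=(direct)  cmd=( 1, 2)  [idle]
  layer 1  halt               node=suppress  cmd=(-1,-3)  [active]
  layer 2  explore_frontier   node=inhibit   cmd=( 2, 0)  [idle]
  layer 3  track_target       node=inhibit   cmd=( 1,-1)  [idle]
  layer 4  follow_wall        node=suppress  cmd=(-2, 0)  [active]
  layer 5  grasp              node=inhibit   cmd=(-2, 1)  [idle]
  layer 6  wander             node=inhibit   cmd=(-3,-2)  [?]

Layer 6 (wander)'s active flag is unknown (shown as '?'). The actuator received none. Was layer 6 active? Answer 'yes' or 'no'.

yes

If layer 6 is active=yes:
  actuator would be none
If layer 6 is active=no:
  actuator would be (-2, 0)
Observed none, so layer 6 was active.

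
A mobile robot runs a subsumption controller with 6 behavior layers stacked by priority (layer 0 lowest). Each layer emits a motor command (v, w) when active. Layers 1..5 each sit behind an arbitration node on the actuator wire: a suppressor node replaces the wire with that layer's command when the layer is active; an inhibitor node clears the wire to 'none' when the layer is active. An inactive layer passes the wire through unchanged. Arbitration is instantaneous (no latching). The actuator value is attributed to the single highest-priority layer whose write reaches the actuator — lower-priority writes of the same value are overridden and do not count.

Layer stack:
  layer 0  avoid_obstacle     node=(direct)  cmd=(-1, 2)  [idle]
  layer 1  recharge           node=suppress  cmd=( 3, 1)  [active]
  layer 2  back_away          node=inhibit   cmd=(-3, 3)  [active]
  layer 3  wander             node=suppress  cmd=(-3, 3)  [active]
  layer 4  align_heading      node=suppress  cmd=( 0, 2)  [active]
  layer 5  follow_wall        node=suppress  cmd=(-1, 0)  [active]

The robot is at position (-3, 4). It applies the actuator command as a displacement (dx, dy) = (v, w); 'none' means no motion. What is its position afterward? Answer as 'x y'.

-4 4

L0 avoid_obstacle: idle → wire = none
L1 recharge: active, suppressor → wire = (3, 1)
L2 back_away: active, inhibitor → wire = none
L3 wander: active, suppressor → wire = (-3, 3)
L4 align_heading: active, suppressor → wire = (0, 2)
L5 follow_wall: active, suppressor → wire = (-1, 0)
actuator = (-1, 0)
position: (-3, 4) + (-1, 0) = (-4, 4)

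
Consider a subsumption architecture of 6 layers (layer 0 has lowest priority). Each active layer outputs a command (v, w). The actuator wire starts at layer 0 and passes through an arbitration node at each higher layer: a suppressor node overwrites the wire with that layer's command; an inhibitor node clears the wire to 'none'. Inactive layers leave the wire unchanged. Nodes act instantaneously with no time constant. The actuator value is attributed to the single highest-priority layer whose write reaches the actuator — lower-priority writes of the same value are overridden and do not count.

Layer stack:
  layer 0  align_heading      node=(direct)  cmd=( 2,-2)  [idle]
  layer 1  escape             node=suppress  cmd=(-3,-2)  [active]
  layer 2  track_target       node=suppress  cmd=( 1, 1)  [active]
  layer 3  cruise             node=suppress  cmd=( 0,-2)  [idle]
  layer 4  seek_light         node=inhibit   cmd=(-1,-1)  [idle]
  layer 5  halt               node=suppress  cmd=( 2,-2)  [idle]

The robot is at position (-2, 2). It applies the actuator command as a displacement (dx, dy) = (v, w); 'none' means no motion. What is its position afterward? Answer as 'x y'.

[0] align_heading off; wire := none
[1] escape on (suppress); wire := (-3, -2)
[2] track_target on (suppress); wire := (1, 1)
[3] cruise off; pass (1, 1)
[4] seek_light off; pass (1, 1)
[5] halt off; pass (1, 1)
output (1, 1)
position: (-2, 2) + (1, 1) = (-1, 3)

-1 3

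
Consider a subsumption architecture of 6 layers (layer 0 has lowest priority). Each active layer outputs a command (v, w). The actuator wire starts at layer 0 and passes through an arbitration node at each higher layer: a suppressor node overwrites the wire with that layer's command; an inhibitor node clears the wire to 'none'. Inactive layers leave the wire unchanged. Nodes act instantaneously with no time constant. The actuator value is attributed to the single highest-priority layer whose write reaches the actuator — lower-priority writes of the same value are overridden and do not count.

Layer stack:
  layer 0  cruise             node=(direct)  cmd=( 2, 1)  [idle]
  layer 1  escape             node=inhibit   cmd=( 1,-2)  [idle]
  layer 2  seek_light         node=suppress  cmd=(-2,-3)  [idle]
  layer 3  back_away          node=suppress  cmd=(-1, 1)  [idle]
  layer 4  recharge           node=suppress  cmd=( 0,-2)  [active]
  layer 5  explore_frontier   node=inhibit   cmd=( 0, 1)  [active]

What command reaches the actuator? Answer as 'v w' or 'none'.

[0] cruise off; wire := none
[1] escape off; pass none
[2] seek_light off; pass none
[3] back_away off; pass none
[4] recharge on (suppress); wire := (0, -2)
[5] explore_frontier on (inhibit); wire := none
output none

none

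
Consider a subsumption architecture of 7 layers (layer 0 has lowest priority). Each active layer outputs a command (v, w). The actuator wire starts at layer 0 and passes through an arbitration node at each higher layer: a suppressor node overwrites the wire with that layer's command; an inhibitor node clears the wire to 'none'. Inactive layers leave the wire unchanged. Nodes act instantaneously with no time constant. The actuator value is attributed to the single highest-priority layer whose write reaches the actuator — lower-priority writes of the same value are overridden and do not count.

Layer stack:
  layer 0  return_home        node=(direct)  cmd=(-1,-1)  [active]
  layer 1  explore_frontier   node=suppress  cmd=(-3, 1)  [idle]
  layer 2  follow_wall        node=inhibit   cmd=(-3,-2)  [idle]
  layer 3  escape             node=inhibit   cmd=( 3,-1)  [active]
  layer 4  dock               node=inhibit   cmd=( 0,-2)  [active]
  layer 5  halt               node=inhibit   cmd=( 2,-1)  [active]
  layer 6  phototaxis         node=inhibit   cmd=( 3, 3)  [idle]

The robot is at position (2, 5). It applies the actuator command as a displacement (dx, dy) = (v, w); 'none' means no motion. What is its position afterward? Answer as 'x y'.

layer 0 (return_home) active — direct: (-1, -1)
layer 1 (explore_frontier) idle — unchanged: (-1, -1)
layer 2 (follow_wall) idle — unchanged: (-1, -1)
layer 3 (escape) active — inhibits: none
layer 4 (dock) active — inhibits: none
layer 5 (halt) active — inhibits: none
layer 6 (phototaxis) idle — unchanged: none
→ actuator none
position: (2, 5) + none = (2, 5)

2 5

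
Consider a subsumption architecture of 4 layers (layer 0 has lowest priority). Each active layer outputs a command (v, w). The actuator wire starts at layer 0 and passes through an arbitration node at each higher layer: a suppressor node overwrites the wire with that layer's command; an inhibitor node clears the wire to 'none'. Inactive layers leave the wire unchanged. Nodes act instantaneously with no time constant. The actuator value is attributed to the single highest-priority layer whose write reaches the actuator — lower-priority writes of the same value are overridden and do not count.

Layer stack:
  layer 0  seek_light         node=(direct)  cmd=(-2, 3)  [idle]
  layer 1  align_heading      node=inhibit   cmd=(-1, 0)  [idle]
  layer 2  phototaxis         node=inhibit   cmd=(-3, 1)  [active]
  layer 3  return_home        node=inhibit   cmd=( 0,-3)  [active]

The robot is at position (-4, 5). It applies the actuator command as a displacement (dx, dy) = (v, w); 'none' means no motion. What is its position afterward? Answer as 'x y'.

-4 5

L0 seek_light: idle → wire = none
L1 align_heading: idle → wire stays none
L2 phototaxis: active, inhibitor → wire = none
L3 return_home: active, inhibitor → wire = none
actuator = none
position: (-4, 5) + none = (-4, 5)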